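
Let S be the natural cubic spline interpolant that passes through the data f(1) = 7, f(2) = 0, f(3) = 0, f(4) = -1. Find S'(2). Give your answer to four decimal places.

-3.1333

Write M_i for S''(x_i). With h_i = 1, 1, 1 and divided differences Δ_i = -7, 0, -1, the continuity of S' gives the tridiagonal system
  1·M_0 + 4·M_1 + 1·M_2 = 6(Δ_1 - Δ_0) = 42
  1·M_1 + 4·M_2 + 1·M_3 = 6(Δ_2 - Δ_1) = -6
Natural end conditions: M_0 = M_3 = 0.
Hence M_0 = 0, M_1 = 58/5, M_2 = -22/5, M_3 = 0.
On [2, 3], S'(x) = b_1 + 2c_1·(x - 2) + 3d_1·(x - 2)² with b_1 = Δ_1 - h_1(2M_1 + M_2)/6 = -47/15, c_1 = M_1/2 = 29/5, d_1 = (M_2 - M_1)/(6h_1) = -8/3. So S'(2) = -47/15.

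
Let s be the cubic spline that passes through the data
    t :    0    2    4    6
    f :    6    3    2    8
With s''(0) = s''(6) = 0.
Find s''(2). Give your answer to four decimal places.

0.1000

Let M_i = s''(x_i). Step sizes h_i = 2, 2, 2; slopes of the chords Δ_i = (y_(i+1) - y_i)/h_i = -3/2, -1/2, 3.
  2·M_0 + 8·M_1 + 2·M_2 = 6(Δ_1 - Δ_0) = 6
  2·M_1 + 8·M_2 + 2·M_3 = 6(Δ_2 - Δ_1) = 21
Natural end conditions: M_0 = M_3 = 0.
Solving: M_0 = 0, M_1 = 1/10, M_2 = 13/5, M_3 = 0.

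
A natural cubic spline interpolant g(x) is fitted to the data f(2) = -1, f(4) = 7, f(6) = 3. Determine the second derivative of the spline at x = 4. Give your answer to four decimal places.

Let M_i = g''(x_i). Step sizes h_i = 2, 2; slopes of the chords Δ_i = (y_(i+1) - y_i)/h_i = 4, -2.
  2·M_0 + 8·M_1 + 2·M_2 = 6(Δ_1 - Δ_0) = -36
Natural end conditions: M_0 = M_2 = 0.
Solving the tridiagonal system: M_0 = 0, M_1 = -9/2, M_2 = 0.

-4.5000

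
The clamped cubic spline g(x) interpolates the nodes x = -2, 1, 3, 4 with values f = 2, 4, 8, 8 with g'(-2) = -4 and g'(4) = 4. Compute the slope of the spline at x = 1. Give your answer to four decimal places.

Put M_i = g'' at the i-th knot. Here h = (3, 2, 1) and Δ = (2/3, 2, 0), so the interior equations h_(i-1)·M_(i-1) + 2(h_(i-1)+h_i)·M_i + h_i·M_(i+1) = 6(Δ_i − Δ_(i-1)) read
  3·M_0 + 10·M_1 + 2·M_2 = 6(Δ_1 - Δ_0) = 8
  2·M_1 + 6·M_2 + 1·M_3 = 6(Δ_2 - Δ_1) = -12
Clamped end conditions give two more equations: 2h_0·M_0 + h_0·M_1 = 6(Δ_0 - g'(-2)) = 28 and h_2·M_2 + 2h_2·M_3 = 6(g'(4) - Δ_2) = 24.
Forward elimination and back-substitution give M_0 = 256/57, M_1 = 20/57, M_2 = -256/57, M_3 = 812/57.
On [1, 3], g'(x) = b_1 + 2c_1·(x - 1) + 3d_1·(x - 1)² with b_1 = Δ_1 - h_1(2M_1 + M_2)/6 = 62/19, c_1 = M_1/2 = 10/57, d_1 = (M_2 - M_1)/(6h_1) = -23/57. So g'(1) = 62/19.

3.2632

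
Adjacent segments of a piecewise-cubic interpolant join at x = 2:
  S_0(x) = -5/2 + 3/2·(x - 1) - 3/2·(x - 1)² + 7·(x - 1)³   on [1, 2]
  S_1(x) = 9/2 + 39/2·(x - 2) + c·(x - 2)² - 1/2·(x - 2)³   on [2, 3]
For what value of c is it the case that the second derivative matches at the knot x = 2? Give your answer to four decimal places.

19.5000

S_0''(x) = -3 + 42·(x - 1), so S_0''(2) = 39. On the right, S_1''(2) = 2c, so c = 39/2.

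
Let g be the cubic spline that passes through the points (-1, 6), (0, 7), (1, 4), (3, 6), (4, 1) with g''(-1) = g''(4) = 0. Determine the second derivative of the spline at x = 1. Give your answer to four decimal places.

Let m_i = g''(x_i). Step sizes h_i = 1, 1, 2, 1; slopes of the chords Δ_i = (y_(i+1) - y_i)/h_i = 1, -3, 1, -5.
  1·m_0 + 4·m_1 + 1·m_2 = 6(Δ_1 - Δ_0) = -24
  1·m_1 + 6·m_2 + 2·m_3 = 6(Δ_2 - Δ_1) = 24
  2·m_2 + 6·m_3 + 1·m_4 = 6(Δ_3 - Δ_2) = -36
Natural end conditions: m_0 = m_4 = 0.
Hence m_0 = 0, m_1 = -492/61, m_2 = 504/61, m_3 = -534/61, m_4 = 0.

8.2623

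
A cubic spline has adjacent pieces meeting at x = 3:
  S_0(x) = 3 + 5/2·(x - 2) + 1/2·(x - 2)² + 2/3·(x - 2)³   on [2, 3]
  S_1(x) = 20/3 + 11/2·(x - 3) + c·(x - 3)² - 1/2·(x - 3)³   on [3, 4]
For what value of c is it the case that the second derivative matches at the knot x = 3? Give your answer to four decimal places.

S_0''(x) = 1 + 4·(x - 2), so S_0''(3) = 5. On the right, S_1''(3) = 2c, so c = 5/2.

2.5000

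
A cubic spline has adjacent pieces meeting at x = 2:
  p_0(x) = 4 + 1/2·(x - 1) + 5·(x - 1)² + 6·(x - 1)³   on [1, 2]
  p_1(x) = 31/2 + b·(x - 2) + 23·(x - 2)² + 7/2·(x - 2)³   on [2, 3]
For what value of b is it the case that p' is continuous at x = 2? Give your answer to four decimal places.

28.5000

p_0'(x) = 1/2 + 10·(x - 1) + 18·(x - 1)², so p_0'(2) = 57/2. On the right, p_1'(2) = b, so b = 57/2.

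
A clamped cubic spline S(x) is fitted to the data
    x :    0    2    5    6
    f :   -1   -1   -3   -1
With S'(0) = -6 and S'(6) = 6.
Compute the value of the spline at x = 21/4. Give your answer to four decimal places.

Let m_i = S''(x_i). Step sizes h_i = 2, 3, 1; slopes of the chords Δ_i = (y_(i+1) - y_i)/h_i = 0, -2/3, 2.
  2·m_0 + 10·m_1 + 3·m_2 = 6(Δ_1 - Δ_0) = -4
  3·m_1 + 8·m_2 + 1·m_3 = 6(Δ_2 - Δ_1) = 16
Clamped end conditions give two more equations: 2h_0·m_0 + h_0·m_1 = 6(Δ_0 - S'(0)) = 36 and h_2·m_2 + 2h_2·m_3 = 6(S'(6) - Δ_2) = 24.
Solving: m_0 = 410/39, m_1 = -118/39, m_2 = 68/39, m_3 = 434/39.
On [5, 6], S(x) = -3 - 17/39·(x - 5) + 34/39·(x - 5)² + 61/39·(x - 5)³.
With (x - 5) = 1/4: S(21/4) = -2521/832.

-3.0300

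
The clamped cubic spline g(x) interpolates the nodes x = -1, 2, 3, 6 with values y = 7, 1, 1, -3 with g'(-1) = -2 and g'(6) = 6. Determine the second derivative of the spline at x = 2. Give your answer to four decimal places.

With M_i denoting the second derivative at x_i, h_i = 3, 1, 3, and Δ_i = (y_(i+1) − y_i)/h_i = -2, 0, -4/3:
  3·M_0 + 8·M_1 + 1·M_2 = 6(Δ_1 - Δ_0) = 12
  1·M_1 + 8·M_2 + 3·M_3 = 6(Δ_2 - Δ_1) = -8
Clamped end conditions give two more equations: 2h_0·M_0 + h_0·M_1 = 6(Δ_0 - g'(-1)) = 0 and h_2·M_2 + 2h_2·M_3 = 6(g'(6) - Δ_2) = 44.
Solving the tridiagonal system: M_0 = -72/55, M_1 = 144/55, M_2 = -276/55, M_3 = 1624/165.

2.6182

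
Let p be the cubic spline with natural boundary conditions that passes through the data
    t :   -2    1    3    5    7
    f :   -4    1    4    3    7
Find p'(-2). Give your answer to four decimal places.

Write M_i for p''(x_i). With h_i = 3, 2, 2, 2 and divided differences Δ_i = 5/3, 3/2, -1/2, 2, the continuity of p' gives the tridiagonal system
  3·M_0 + 10·M_1 + 2·M_2 = 6(Δ_1 - Δ_0) = -1
  2·M_1 + 8·M_2 + 2·M_3 = 6(Δ_2 - Δ_1) = -12
  2·M_2 + 8·M_3 + 2·M_4 = 6(Δ_3 - Δ_2) = 15
Natural end conditions: M_0 = M_4 = 0.
Hence M_0 = 0, M_1 = 24/71, M_2 = -311/142, M_3 = 172/71, M_4 = 0.
On [-2, 1], p'(t) = b_0 + 2c_0·(t + 2) + 3d_0·(t + 2)² with b_0 = Δ_0 - h_0(2M_0 + M_1)/6 = 319/213, c_0 = M_0/2 = 0, d_0 = (M_1 - M_0)/(6h_0) = 4/213. So p'(-2) = 319/213.

1.4977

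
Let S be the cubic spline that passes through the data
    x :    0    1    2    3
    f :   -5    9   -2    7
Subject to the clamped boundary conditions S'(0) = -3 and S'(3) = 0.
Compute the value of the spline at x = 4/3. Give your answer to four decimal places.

6.8593

Put M_i = S'' at the i-th knot. Here h = (1, 1, 1) and Δ = (14, -11, 9), so the interior equations h_(i-1)·M_(i-1) + 2(h_(i-1)+h_i)·M_i + h_i·M_(i+1) = 6(Δ_i − Δ_(i-1)) read
  1·M_0 + 4·M_1 + 1·M_2 = 6(Δ_1 - Δ_0) = -150
  1·M_1 + 4·M_2 + 1·M_3 = 6(Δ_2 - Δ_1) = 120
Clamped end conditions give two more equations: 2h_0·M_0 + h_0·M_1 = 6(Δ_0 - S'(0)) = 102 and h_2·M_2 + 2h_2·M_3 = 6(S'(3) - Δ_2) = -54.
Solving the tridiagonal system: M_0 = 444/5, M_1 = -378/5, M_2 = 318/5, M_3 = -294/5.
On [1, 2], S(x) = 9 + 18/5·(x - 1) - 189/5·(x - 1)² + 116/5·(x - 1)³.
With (x - 1) = 1/3: S(4/3) = 926/135.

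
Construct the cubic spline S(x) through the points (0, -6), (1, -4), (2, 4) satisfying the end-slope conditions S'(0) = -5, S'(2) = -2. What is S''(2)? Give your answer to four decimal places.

With M_i denoting the second derivative at x_i, h_i = 1, 1, and Δ_i = (y_(i+1) − y_i)/h_i = 2, 8:
  1·M_0 + 4·M_1 + 1·M_2 = 6(Δ_1 - Δ_0) = 36
Clamped end conditions give two more equations: 2h_0·M_0 + h_0·M_1 = 6(Δ_0 - S'(0)) = 42 and h_1·M_1 + 2h_1·M_2 = 6(S'(2) - Δ_1) = -60.
Solving: M_0 = 27/2, M_1 = 15, M_2 = -75/2.

-37.5000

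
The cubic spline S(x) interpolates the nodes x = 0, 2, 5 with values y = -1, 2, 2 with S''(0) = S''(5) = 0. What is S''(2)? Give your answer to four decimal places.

-0.9000

Put M_i = S'' at the i-th knot. Here h = (2, 3) and Δ = (3/2, 0), so the interior equations h_(i-1)·M_(i-1) + 2(h_(i-1)+h_i)·M_i + h_i·M_(i+1) = 6(Δ_i − Δ_(i-1)) read
  2·M_0 + 10·M_1 + 3·M_2 = 6(Δ_1 - Δ_0) = -9
Natural end conditions: M_0 = M_2 = 0.
Hence M_0 = 0, M_1 = -9/10, M_2 = 0.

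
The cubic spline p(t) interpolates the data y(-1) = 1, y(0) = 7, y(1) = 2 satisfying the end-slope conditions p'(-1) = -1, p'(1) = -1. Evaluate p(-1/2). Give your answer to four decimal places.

Write σ_i for p''(x_i). With h_i = 1, 1 and divided differences Δ_i = 6, -5, the continuity of p' gives the tridiagonal system
  1·σ_0 + 4·σ_1 + 1·σ_2 = 6(Δ_1 - Δ_0) = -66
Clamped end conditions give two more equations: 2h_0·σ_0 + h_0·σ_1 = 6(Δ_0 - p'(-1)) = 42 and h_1·σ_1 + 2h_1·σ_2 = 6(p'(1) - Δ_1) = 24.
Forward elimination and back-substitution give σ_0 = 75/2, σ_1 = -33, σ_2 = 57/2.
On [-1, 0], p(t) = 1 - 1·(t + 1) + 75/4·(t + 1)² - 47/4·(t + 1)³.
With (t + 1) = 1/2: p(-1/2) = 119/32.

3.7188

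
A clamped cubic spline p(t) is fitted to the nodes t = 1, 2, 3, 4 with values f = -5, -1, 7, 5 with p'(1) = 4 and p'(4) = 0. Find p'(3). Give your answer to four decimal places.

With M_i denoting the second derivative at x_i, h_i = 1, 1, 1, and Δ_i = (y_(i+1) − y_i)/h_i = 4, 8, -2:
  1·M_0 + 4·M_1 + 1·M_2 = 6(Δ_1 - Δ_0) = 24
  1·M_1 + 4·M_2 + 1·M_3 = 6(Δ_2 - Δ_1) = -60
Clamped end conditions give two more equations: 2h_0·M_0 + h_0·M_1 = 6(Δ_0 - p'(1)) = 0 and h_2·M_2 + 2h_2·M_3 = 6(p'(4) - Δ_2) = 12.
Forward elimination and back-substitution give M_0 = -20/3, M_1 = 40/3, M_2 = -68/3, M_3 = 52/3.
On [3, 4], p'(t) = b_2 + 2c_2·(t - 3) + 3d_2·(t - 3)² with b_2 = Δ_2 - h_2(2M_2 + M_3)/6 = 8/3, c_2 = M_2/2 = -34/3, d_2 = (M_3 - M_2)/(6h_2) = 20/3. So p'(3) = 8/3.

2.6667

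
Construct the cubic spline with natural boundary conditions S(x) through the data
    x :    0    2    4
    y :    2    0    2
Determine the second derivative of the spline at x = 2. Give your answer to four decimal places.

Put σ_i = S'' at the i-th knot. Here h = (2, 2) and Δ = (-1, 1), so the interior equations h_(i-1)·σ_(i-1) + 2(h_(i-1)+h_i)·σ_i + h_i·σ_(i+1) = 6(Δ_i − Δ_(i-1)) read
  2·σ_0 + 8·σ_1 + 2·σ_2 = 6(Δ_1 - Δ_0) = 12
Natural end conditions: σ_0 = σ_2 = 0.
Solving the tridiagonal system: σ_0 = 0, σ_1 = 3/2, σ_2 = 0.

1.5000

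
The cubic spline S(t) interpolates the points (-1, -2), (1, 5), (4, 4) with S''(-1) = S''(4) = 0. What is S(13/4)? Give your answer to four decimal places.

5.0586

Write m_i for S''(x_i). With h_i = 2, 3 and divided differences Δ_i = 7/2, -1/3, the continuity of S' gives the tridiagonal system
  2·m_0 + 10·m_1 + 3·m_2 = 6(Δ_1 - Δ_0) = -23
Natural end conditions: m_0 = m_2 = 0.
Hence m_0 = 0, m_1 = -23/10, m_2 = 0.
On [1, 4], S(t) = 5 + 59/30·(t - 1) - 23/20·(t - 1)² + 23/180·(t - 1)³.
With (t - 1) = 9/4: S(13/4) = 1295/256.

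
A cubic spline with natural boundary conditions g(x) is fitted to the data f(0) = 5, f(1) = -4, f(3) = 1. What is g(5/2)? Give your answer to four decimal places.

Let M_i = g''(x_i). Step sizes h_i = 1, 2; slopes of the chords Δ_i = (y_(i+1) - y_i)/h_i = -9, 5/2.
  1·M_0 + 6·M_1 + 2·M_2 = 6(Δ_1 - Δ_0) = 69
Natural end conditions: M_0 = M_2 = 0.
Solving: M_0 = 0, M_1 = 23/2, M_2 = 0.
On [1, 3], g(x) = -4 - 31/6·(x - 1) + 23/4·(x - 1)² - 23/24·(x - 1)³.
With (x - 1) = 3/2: g(5/2) = -131/64.

-2.0469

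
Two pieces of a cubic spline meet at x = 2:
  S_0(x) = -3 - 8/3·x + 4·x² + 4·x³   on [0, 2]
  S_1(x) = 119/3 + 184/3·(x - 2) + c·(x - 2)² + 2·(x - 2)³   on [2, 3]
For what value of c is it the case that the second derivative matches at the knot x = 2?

S_0''(x) = 8 + 24·x, so S_0''(2) = 56. On the right, S_1''(2) = 2c, so c = 28.

28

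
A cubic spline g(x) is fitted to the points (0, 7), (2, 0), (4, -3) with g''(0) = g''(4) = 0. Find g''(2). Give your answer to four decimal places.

With M_i denoting the second derivative at x_i, h_i = 2, 2, and Δ_i = (y_(i+1) − y_i)/h_i = -7/2, -3/2:
  2·M_0 + 8·M_1 + 2·M_2 = 6(Δ_1 - Δ_0) = 12
Natural end conditions: M_0 = M_2 = 0.
Hence M_0 = 0, M_1 = 3/2, M_2 = 0.

1.5000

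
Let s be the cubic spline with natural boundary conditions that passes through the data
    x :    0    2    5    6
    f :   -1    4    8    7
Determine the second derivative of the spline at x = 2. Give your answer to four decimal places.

With m_i denoting the second derivative at x_i, h_i = 2, 3, 1, and Δ_i = (y_(i+1) − y_i)/h_i = 5/2, 4/3, -1:
  2·m_0 + 10·m_1 + 3·m_2 = 6(Δ_1 - Δ_0) = -7
  3·m_1 + 8·m_2 + 1·m_3 = 6(Δ_2 - Δ_1) = -14
Natural end conditions: m_0 = m_3 = 0.
Hence m_0 = 0, m_1 = -14/71, m_2 = -119/71, m_3 = 0.

-0.1972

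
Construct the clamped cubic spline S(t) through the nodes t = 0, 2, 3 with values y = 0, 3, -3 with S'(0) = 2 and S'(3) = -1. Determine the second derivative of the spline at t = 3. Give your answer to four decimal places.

21.5000

With σ_i denoting the second derivative at x_i, h_i = 2, 1, and Δ_i = (y_(i+1) − y_i)/h_i = 3/2, -6:
  2·σ_0 + 6·σ_1 + 1·σ_2 = 6(Δ_1 - Δ_0) = -45
Clamped end conditions give two more equations: 2h_0·σ_0 + h_0·σ_1 = 6(Δ_0 - S'(0)) = -3 and h_1·σ_1 + 2h_1·σ_2 = 6(S'(3) - Δ_1) = 30.
Solving the tridiagonal system: σ_0 = 23/4, σ_1 = -13, σ_2 = 43/2.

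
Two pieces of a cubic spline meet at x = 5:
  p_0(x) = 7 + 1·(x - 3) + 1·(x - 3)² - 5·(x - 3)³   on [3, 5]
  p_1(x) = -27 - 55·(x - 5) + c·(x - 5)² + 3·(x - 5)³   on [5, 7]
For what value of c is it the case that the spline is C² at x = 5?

-29

p_0''(x) = 2 - 30·(x - 3), so p_0''(5) = -58. On the right, p_1''(5) = 2c, so c = -29.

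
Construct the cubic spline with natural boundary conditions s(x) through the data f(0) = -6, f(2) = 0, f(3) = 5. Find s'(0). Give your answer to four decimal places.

Let σ_i = s''(x_i). Step sizes h_i = 2, 1; slopes of the chords Δ_i = (y_(i+1) - y_i)/h_i = 3, 5.
  2·σ_0 + 6·σ_1 + 1·σ_2 = 6(Δ_1 - Δ_0) = 12
Natural end conditions: σ_0 = σ_2 = 0.
Solving: σ_0 = 0, σ_1 = 2, σ_2 = 0.
On [0, 2], s'(x) = b_0 + 2c_0·x + 3d_0·x² with b_0 = Δ_0 - h_0(2σ_0 + σ_1)/6 = 7/3, c_0 = σ_0/2 = 0, d_0 = (σ_1 - σ_0)/(6h_0) = 1/6. So s'(0) = 7/3.

2.3333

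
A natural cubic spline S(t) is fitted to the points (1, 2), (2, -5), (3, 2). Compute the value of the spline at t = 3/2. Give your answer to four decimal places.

-2.8125

With m_i denoting the second derivative at x_i, h_i = 1, 1, and Δ_i = (y_(i+1) − y_i)/h_i = -7, 7:
  1·m_0 + 4·m_1 + 1·m_2 = 6(Δ_1 - Δ_0) = 84
Natural end conditions: m_0 = m_2 = 0.
Solving: m_0 = 0, m_1 = 21, m_2 = 0.
On [1, 2], S(t) = 2 - 21/2·(t - 1) + 0·(t - 1)² + 7/2·(t - 1)³.
With (t - 1) = 1/2: S(3/2) = -45/16.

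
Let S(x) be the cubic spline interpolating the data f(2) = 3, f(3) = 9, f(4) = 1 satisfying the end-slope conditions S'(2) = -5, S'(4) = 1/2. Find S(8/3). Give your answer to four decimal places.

7.1296

Put M_i = S'' at the i-th knot. Here h = (1, 1) and Δ = (6, -8), so the interior equations h_(i-1)·M_(i-1) + 2(h_(i-1)+h_i)·M_i + h_i·M_(i+1) = 6(Δ_i − Δ_(i-1)) read
  1·M_0 + 4·M_1 + 1·M_2 = 6(Δ_1 - Δ_0) = -84
Clamped end conditions give two more equations: 2h_0·M_0 + h_0·M_1 = 6(Δ_0 - S'(2)) = 66 and h_1·M_1 + 2h_1·M_2 = 6(S'(4) - Δ_1) = 51.
Solving the tridiagonal system: M_0 = 227/4, M_1 = -95/2, M_2 = 197/4.
On [2, 3], S(x) = 3 - 5·(x - 2) + 227/8·(x - 2)² - 139/8·(x - 2)³.
With (x - 2) = 2/3: S(8/3) = 385/54.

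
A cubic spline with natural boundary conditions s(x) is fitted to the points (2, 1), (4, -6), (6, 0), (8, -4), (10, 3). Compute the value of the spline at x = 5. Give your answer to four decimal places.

-2.9330

Put m_i = s'' at the i-th knot. Here h = (2, 2, 2, 2) and Δ = (-7/2, 3, -2, 7/2), so the interior equations h_(i-1)·m_(i-1) + 2(h_(i-1)+h_i)·m_i + h_i·m_(i+1) = 6(Δ_i − Δ_(i-1)) read
  2·m_0 + 8·m_1 + 2·m_2 = 6(Δ_1 - Δ_0) = 39
  2·m_1 + 8·m_2 + 2·m_3 = 6(Δ_2 - Δ_1) = -30
  2·m_2 + 8·m_3 + 2·m_4 = 6(Δ_3 - Δ_2) = 33
Natural end conditions: m_0 = m_4 = 0.
Solving: m_0 = 0, m_1 = 369/56, m_2 = -48/7, m_3 = 327/56, m_4 = 0.
On [4, 6], s(x) = -6 + 25/28·(x - 4) + 369/112·(x - 4)² - 251/224·(x - 4)³.
With (x - 4) = 1: s(5) = -657/224.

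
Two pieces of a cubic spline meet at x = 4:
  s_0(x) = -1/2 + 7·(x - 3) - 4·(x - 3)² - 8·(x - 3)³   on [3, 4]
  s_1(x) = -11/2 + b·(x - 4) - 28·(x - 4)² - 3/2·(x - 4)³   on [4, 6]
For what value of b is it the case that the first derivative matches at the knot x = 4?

-25

s_0'(x) = 7 - 8·(x - 3) - 24·(x - 3)², so s_0'(4) = -25. On the right, s_1'(4) = b, so b = -25.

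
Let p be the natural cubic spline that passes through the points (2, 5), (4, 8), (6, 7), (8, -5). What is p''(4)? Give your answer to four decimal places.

Let M_i = p''(x_i). Step sizes h_i = 2, 2, 2; slopes of the chords Δ_i = (y_(i+1) - y_i)/h_i = 3/2, -1/2, -6.
  2·M_0 + 8·M_1 + 2·M_2 = 6(Δ_1 - Δ_0) = -12
  2·M_1 + 8·M_2 + 2·M_3 = 6(Δ_2 - Δ_1) = -33
Natural end conditions: M_0 = M_3 = 0.
Hence M_0 = 0, M_1 = -1/2, M_2 = -4, M_3 = 0.

-0.5000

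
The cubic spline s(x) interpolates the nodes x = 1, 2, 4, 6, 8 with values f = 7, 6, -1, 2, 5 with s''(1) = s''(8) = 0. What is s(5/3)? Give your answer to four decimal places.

6.5930

Let m_i = s''(x_i). Step sizes h_i = 1, 2, 2, 2; slopes of the chords Δ_i = (y_(i+1) - y_i)/h_i = -1, -7/2, 3/2, 3/2.
  1·m_0 + 6·m_1 + 2·m_2 = 6(Δ_1 - Δ_0) = -15
  2·m_1 + 8·m_2 + 2·m_3 = 6(Δ_2 - Δ_1) = 30
  2·m_2 + 8·m_3 + 2·m_4 = 6(Δ_3 - Δ_2) = 0
Natural end conditions: m_0 = m_4 = 0.
Solving the tridiagonal system: m_0 = 0, m_1 = -345/82, m_2 = 210/41, m_3 = -105/82, m_4 = 0.
On [1, 2], s(x) = 7 - 49/164·(x - 1) + 0·(x - 1)² - 115/164·(x - 1)³.
With (x - 1) = 2/3: s(5/3) = 14597/2214.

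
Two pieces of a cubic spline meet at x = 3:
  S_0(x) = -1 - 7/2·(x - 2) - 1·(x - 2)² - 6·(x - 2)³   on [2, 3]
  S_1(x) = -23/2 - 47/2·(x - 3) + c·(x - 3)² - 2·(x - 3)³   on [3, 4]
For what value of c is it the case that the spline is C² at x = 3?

S_0''(x) = -2 - 36·(x - 2), so S_0''(3) = -38. On the right, S_1''(3) = 2c, so c = -19.

-19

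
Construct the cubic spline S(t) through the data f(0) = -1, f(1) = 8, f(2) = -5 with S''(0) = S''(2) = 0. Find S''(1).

-33

Write σ_i for S''(x_i). With h_i = 1, 1 and divided differences Δ_i = 9, -13, the continuity of S' gives the tridiagonal system
  1·σ_0 + 4·σ_1 + 1·σ_2 = 6(Δ_1 - Δ_0) = -132
Natural end conditions: σ_0 = σ_2 = 0.
Forward elimination and back-substitution give σ_0 = 0, σ_1 = -33, σ_2 = 0.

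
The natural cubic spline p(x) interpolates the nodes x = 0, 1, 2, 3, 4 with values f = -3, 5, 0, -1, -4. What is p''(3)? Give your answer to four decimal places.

With m_i denoting the second derivative at x_i, h_i = 1, 1, 1, 1, and Δ_i = (y_(i+1) − y_i)/h_i = 8, -5, -1, -3:
  1·m_0 + 4·m_1 + 1·m_2 = 6(Δ_1 - Δ_0) = -78
  1·m_1 + 4·m_2 + 1·m_3 = 6(Δ_2 - Δ_1) = 24
  1·m_2 + 4·m_3 + 1·m_4 = 6(Δ_3 - Δ_2) = -12
Natural end conditions: m_0 = m_4 = 0.
Forward elimination and back-substitution give m_0 = 0, m_1 = -639/28, m_2 = 93/7, m_3 = -177/28, m_4 = 0.

-6.3214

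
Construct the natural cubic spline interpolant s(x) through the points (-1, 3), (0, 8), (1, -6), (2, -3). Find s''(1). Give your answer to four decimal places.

34.8000

With σ_i denoting the second derivative at x_i, h_i = 1, 1, 1, and Δ_i = (y_(i+1) − y_i)/h_i = 5, -14, 3:
  1·σ_0 + 4·σ_1 + 1·σ_2 = 6(Δ_1 - Δ_0) = -114
  1·σ_1 + 4·σ_2 + 1·σ_3 = 6(Δ_2 - Δ_1) = 102
Natural end conditions: σ_0 = σ_3 = 0.
Hence σ_0 = 0, σ_1 = -186/5, σ_2 = 174/5, σ_3 = 0.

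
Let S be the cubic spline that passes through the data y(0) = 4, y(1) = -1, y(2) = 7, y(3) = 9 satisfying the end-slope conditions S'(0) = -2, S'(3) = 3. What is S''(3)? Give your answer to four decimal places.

12.9333

With m_i denoting the second derivative at x_i, h_i = 1, 1, 1, and Δ_i = (y_(i+1) − y_i)/h_i = -5, 8, 2:
  1·m_0 + 4·m_1 + 1·m_2 = 6(Δ_1 - Δ_0) = 78
  1·m_1 + 4·m_2 + 1·m_3 = 6(Δ_2 - Δ_1) = -36
Clamped end conditions give two more equations: 2h_0·m_0 + h_0·m_1 = 6(Δ_0 - S'(0)) = -18 and h_2·m_2 + 2h_2·m_3 = 6(S'(3) - Δ_2) = 6.
Solving: m_0 = -364/15, m_1 = 458/15, m_2 = -298/15, m_3 = 194/15.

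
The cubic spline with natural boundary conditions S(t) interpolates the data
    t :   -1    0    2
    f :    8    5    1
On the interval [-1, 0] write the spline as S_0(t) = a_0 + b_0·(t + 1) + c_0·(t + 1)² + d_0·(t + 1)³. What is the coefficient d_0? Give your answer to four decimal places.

Let M_i = S''(x_i). Step sizes h_i = 1, 2; slopes of the chords Δ_i = (y_(i+1) - y_i)/h_i = -3, -2.
  1·M_0 + 6·M_1 + 2·M_2 = 6(Δ_1 - Δ_0) = 6
Natural end conditions: M_0 = M_2 = 0.
Solving: M_0 = 0, M_1 = 1, M_2 = 0.
On [-1, 0], with S_0(t) = a_0 + b_0·(t + 1) + c_0·(t + 1)² + d_0·(t + 1)³: c_0 = M_0/2 = 0, d_0 = (M_1 - M_0)/(6h_0) = 1/6, b_0 = Δ_0 - h_0(2M_0 + M_1)/6 = -19/6.

0.1667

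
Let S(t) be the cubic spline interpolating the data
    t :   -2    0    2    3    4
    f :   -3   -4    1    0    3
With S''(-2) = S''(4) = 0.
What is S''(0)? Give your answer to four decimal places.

With M_i denoting the second derivative at x_i, h_i = 2, 2, 1, 1, and Δ_i = (y_(i+1) − y_i)/h_i = -1/2, 5/2, -1, 3:
  2·M_0 + 8·M_1 + 2·M_2 = 6(Δ_1 - Δ_0) = 18
  2·M_1 + 6·M_2 + 1·M_3 = 6(Δ_2 - Δ_1) = -21
  1·M_2 + 4·M_3 + 1·M_4 = 6(Δ_3 - Δ_2) = 24
Natural end conditions: M_0 = M_4 = 0.
Solving the tridiagonal system: M_0 = 0, M_1 = 15/4, M_2 = -6, M_3 = 15/2, M_4 = 0.

3.7500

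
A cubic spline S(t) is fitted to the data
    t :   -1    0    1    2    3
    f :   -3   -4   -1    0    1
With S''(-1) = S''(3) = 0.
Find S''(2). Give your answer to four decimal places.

1.2857

Write M_i for S''(x_i). With h_i = 1, 1, 1, 1 and divided differences Δ_i = -1, 3, 1, 1, the continuity of S' gives the tridiagonal system
  1·M_0 + 4·M_1 + 1·M_2 = 6(Δ_1 - Δ_0) = 24
  1·M_1 + 4·M_2 + 1·M_3 = 6(Δ_2 - Δ_1) = -12
  1·M_2 + 4·M_3 + 1·M_4 = 6(Δ_3 - Δ_2) = 0
Natural end conditions: M_0 = M_4 = 0.
Solving the tridiagonal system: M_0 = 0, M_1 = 51/7, M_2 = -36/7, M_3 = 9/7, M_4 = 0.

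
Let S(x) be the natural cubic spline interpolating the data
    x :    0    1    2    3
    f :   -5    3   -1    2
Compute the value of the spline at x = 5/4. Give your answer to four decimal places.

Put m_i = S'' at the i-th knot. Here h = (1, 1, 1) and Δ = (8, -4, 3), so the interior equations h_(i-1)·m_(i-1) + 2(h_(i-1)+h_i)·m_i + h_i·m_(i+1) = 6(Δ_i − Δ_(i-1)) read
  1·m_0 + 4·m_1 + 1·m_2 = 6(Δ_1 - Δ_0) = -72
  1·m_1 + 4·m_2 + 1·m_3 = 6(Δ_2 - Δ_1) = 42
Natural end conditions: m_0 = m_3 = 0.
Forward elimination and back-substitution give m_0 = 0, m_1 = -22, m_2 = 16, m_3 = 0.
On [1, 2], S(x) = 3 + 2/3·(x - 1) - 11·(x - 1)² + 19/3·(x - 1)³.
With (x - 1) = 1/4: S(5/4) = 165/64.

2.5781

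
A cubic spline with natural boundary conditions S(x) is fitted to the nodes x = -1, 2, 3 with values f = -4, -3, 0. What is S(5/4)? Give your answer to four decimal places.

Write M_i for S''(x_i). With h_i = 3, 1 and divided differences Δ_i = 1/3, 3, the continuity of S' gives the tridiagonal system
  3·M_0 + 8·M_1 + 1·M_2 = 6(Δ_1 - Δ_0) = 16
Natural end conditions: M_0 = M_2 = 0.
Forward elimination and back-substitution give M_0 = 0, M_1 = 2, M_2 = 0.
On [-1, 2], S(x) = -4 - 2/3·(x + 1) + 0·(x + 1)² + 1/9·(x + 1)³.
With (x + 1) = 9/4: S(5/4) = -271/64.

-4.2344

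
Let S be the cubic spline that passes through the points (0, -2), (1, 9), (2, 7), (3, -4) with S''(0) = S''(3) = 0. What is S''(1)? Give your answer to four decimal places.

With σ_i denoting the second derivative at x_i, h_i = 1, 1, 1, and Δ_i = (y_(i+1) − y_i)/h_i = 11, -2, -11:
  1·σ_0 + 4·σ_1 + 1·σ_2 = 6(Δ_1 - Δ_0) = -78
  1·σ_1 + 4·σ_2 + 1·σ_3 = 6(Δ_2 - Δ_1) = -54
Natural end conditions: σ_0 = σ_3 = 0.
Forward elimination and back-substitution give σ_0 = 0, σ_1 = -86/5, σ_2 = -46/5, σ_3 = 0.

-17.2000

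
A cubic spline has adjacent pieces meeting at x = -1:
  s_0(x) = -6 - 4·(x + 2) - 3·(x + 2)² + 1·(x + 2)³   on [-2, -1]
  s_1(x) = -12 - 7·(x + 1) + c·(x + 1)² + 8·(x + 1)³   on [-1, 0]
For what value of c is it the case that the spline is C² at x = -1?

0

s_0''(x) = -6 + 6·(x + 2), so s_0''(-1) = 0. On the right, s_1''(-1) = 2c, so c = 0.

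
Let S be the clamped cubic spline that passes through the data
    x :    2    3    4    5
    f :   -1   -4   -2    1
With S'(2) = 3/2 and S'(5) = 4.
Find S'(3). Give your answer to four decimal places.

With σ_i denoting the second derivative at x_i, h_i = 1, 1, 1, and Δ_i = (y_(i+1) − y_i)/h_i = -3, 2, 3:
  1·σ_0 + 4·σ_1 + 1·σ_2 = 6(Δ_1 - Δ_0) = 30
  1·σ_1 + 4·σ_2 + 1·σ_3 = 6(Δ_2 - Δ_1) = 6
Clamped end conditions give two more equations: 2h_0·σ_0 + h_0·σ_1 = 6(Δ_0 - S'(2)) = -27 and h_2·σ_2 + 2h_2·σ_3 = 6(S'(5) - Δ_2) = 6.
Solving the tridiagonal system: σ_0 = -302/15, σ_1 = 199/15, σ_2 = -44/15, σ_3 = 67/15.
On [3, 4], S'(x) = b_1 + 2c_1·(x - 3) + 3d_1·(x - 3)² with b_1 = Δ_1 - h_1(2σ_1 + σ_2)/6 = -29/15, c_1 = σ_1/2 = 199/30, d_1 = (σ_2 - σ_1)/(6h_1) = -27/10. So S'(3) = -29/15.

-1.9333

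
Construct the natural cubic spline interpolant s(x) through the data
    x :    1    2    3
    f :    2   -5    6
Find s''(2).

27

With m_i denoting the second derivative at x_i, h_i = 1, 1, and Δ_i = (y_(i+1) − y_i)/h_i = -7, 11:
  1·m_0 + 4·m_1 + 1·m_2 = 6(Δ_1 - Δ_0) = 108
Natural end conditions: m_0 = m_2 = 0.
Solving the tridiagonal system: m_0 = 0, m_1 = 27, m_2 = 0.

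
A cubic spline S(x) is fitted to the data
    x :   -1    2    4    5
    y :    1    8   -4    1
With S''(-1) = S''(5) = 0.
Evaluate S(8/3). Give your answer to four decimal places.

Write σ_i for S''(x_i). With h_i = 3, 2, 1 and divided differences Δ_i = 7/3, -6, 5, the continuity of S' gives the tridiagonal system
  3·σ_0 + 10·σ_1 + 2·σ_2 = 6(Δ_1 - Δ_0) = -50
  2·σ_1 + 6·σ_2 + 1·σ_3 = 6(Δ_2 - Δ_1) = 66
Natural end conditions: σ_0 = σ_3 = 0.
Hence σ_0 = 0, σ_1 = -54/7, σ_2 = 95/7, σ_3 = 0.
On [2, 4], S(x) = 8 - 113/21·(x - 2) - 27/7·(x - 2)² + 149/84·(x - 2)³.
With (x - 2) = 2/3: S(8/3) = 1828/567.

3.2240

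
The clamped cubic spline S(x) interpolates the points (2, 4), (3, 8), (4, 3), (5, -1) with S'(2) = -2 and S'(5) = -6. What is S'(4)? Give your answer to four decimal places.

Put M_i = S'' at the i-th knot. Here h = (1, 1, 1) and Δ = (4, -5, -4), so the interior equations h_(i-1)·M_(i-1) + 2(h_(i-1)+h_i)·M_i + h_i·M_(i+1) = 6(Δ_i − Δ_(i-1)) read
  1·M_0 + 4·M_1 + 1·M_2 = 6(Δ_1 - Δ_0) = -54
  1·M_1 + 4·M_2 + 1·M_3 = 6(Δ_2 - Δ_1) = 6
Clamped end conditions give two more equations: 2h_0·M_0 + h_0·M_1 = 6(Δ_0 - S'(2)) = 36 and h_2·M_2 + 2h_2·M_3 = 6(S'(5) - Δ_2) = -12.
Solving the tridiagonal system: M_0 = 446/15, M_1 = -352/15, M_2 = 152/15, M_3 = -166/15.
On [4, 5], S'(x) = b_2 + 2c_2·(x - 4) + 3d_2·(x - 4)² with b_2 = Δ_2 - h_2(2M_2 + M_3)/6 = -83/15, c_2 = M_2/2 = 76/15, d_2 = (M_3 - M_2)/(6h_2) = -53/15. So S'(4) = -83/15.

-5.5333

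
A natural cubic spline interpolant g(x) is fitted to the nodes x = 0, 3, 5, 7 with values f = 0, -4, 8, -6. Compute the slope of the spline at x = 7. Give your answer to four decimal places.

With M_i denoting the second derivative at x_i, h_i = 3, 2, 2, and Δ_i = (y_(i+1) − y_i)/h_i = -4/3, 6, -7:
  3·M_0 + 10·M_1 + 2·M_2 = 6(Δ_1 - Δ_0) = 44
  2·M_1 + 8·M_2 + 2·M_3 = 6(Δ_2 - Δ_1) = -78
Natural end conditions: M_0 = M_3 = 0.
Forward elimination and back-substitution give M_0 = 0, M_1 = 127/19, M_2 = -217/19, M_3 = 0.
On [5, 7], g'(x) = b_2 + 2c_2·(x - 5) + 3d_2·(x - 5)² with b_2 = Δ_2 - h_2(2M_2 + M_3)/6 = 35/57, c_2 = M_2/2 = -217/38, d_2 = (M_3 - M_2)/(6h_2) = 217/228. So g'(7) = -616/57.

-10.8070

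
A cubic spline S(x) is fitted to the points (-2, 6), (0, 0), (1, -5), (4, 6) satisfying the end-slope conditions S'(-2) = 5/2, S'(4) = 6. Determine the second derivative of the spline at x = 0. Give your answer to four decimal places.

With M_i denoting the second derivative at x_i, h_i = 2, 1, 3, and Δ_i = (y_(i+1) − y_i)/h_i = -3, -5, 11/3:
  2·M_0 + 6·M_1 + 1·M_2 = 6(Δ_1 - Δ_0) = -12
  1·M_1 + 8·M_2 + 3·M_3 = 6(Δ_2 - Δ_1) = 52
Clamped end conditions give two more equations: 2h_0·M_0 + h_0·M_1 = 6(Δ_0 - S'(-2)) = -33 and h_2·M_2 + 2h_2·M_3 = 6(S'(4) - Δ_2) = 14.
Hence M_0 = -8, M_1 = -1/2, M_2 = 7, M_3 = -7/6.

-0.5000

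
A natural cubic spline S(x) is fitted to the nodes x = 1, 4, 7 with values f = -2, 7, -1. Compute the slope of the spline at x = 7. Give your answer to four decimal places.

Let m_i = S''(x_i). Step sizes h_i = 3, 3; slopes of the chords Δ_i = (y_(i+1) - y_i)/h_i = 3, -8/3.
  3·m_0 + 12·m_1 + 3·m_2 = 6(Δ_1 - Δ_0) = -34
Natural end conditions: m_0 = m_2 = 0.
Solving: m_0 = 0, m_1 = -17/6, m_2 = 0.
On [4, 7], S'(x) = b_1 + 2c_1·(x - 4) + 3d_1·(x - 4)² with b_1 = Δ_1 - h_1(2m_1 + m_2)/6 = 1/6, c_1 = m_1/2 = -17/12, d_1 = (m_2 - m_1)/(6h_1) = 17/108. So S'(7) = -49/12.

-4.0833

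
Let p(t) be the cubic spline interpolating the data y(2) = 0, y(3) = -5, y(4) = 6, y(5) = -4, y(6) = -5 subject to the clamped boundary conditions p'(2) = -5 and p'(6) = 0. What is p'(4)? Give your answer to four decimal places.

1.5714

With σ_i denoting the second derivative at x_i, h_i = 1, 1, 1, 1, and Δ_i = (y_(i+1) − y_i)/h_i = -5, 11, -10, -1:
  1·σ_0 + 4·σ_1 + 1·σ_2 = 6(Δ_1 - Δ_0) = 96
  1·σ_1 + 4·σ_2 + 1·σ_3 = 6(Δ_2 - Δ_1) = -126
  1·σ_2 + 4·σ_3 + 1·σ_4 = 6(Δ_3 - Δ_2) = 54
Clamped end conditions give two more equations: 2h_0·σ_0 + h_0·σ_1 = 6(Δ_0 - p'(2)) = 0 and h_3·σ_3 + 2h_3·σ_4 = 6(p'(6) - Δ_3) = 6.
Solving: σ_0 = -145/7, σ_1 = 290/7, σ_2 = -49, σ_3 = 200/7, σ_4 = -79/7.
On [4, 5], p'(t) = b_2 + 2c_2·(t - 4) + 3d_2·(t - 4)² with b_2 = Δ_2 - h_2(2σ_2 + σ_3)/6 = 11/7, c_2 = σ_2/2 = -49/2, d_2 = (σ_3 - σ_2)/(6h_2) = 181/14. So p'(4) = 11/7.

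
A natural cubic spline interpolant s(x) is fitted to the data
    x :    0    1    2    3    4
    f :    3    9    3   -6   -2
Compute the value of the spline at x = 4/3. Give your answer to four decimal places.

Put M_i = s'' at the i-th knot. Here h = (1, 1, 1, 1) and Δ = (6, -6, -9, 4), so the interior equations h_(i-1)·M_(i-1) + 2(h_(i-1)+h_i)·M_i + h_i·M_(i+1) = 6(Δ_i − Δ_(i-1)) read
  1·M_0 + 4·M_1 + 1·M_2 = 6(Δ_1 - Δ_0) = -72
  1·M_1 + 4·M_2 + 1·M_3 = 6(Δ_2 - Δ_1) = -18
  1·M_2 + 4·M_3 + 1·M_4 = 6(Δ_3 - Δ_2) = 78
Natural end conditions: M_0 = M_4 = 0.
Solving the tridiagonal system: M_0 = 0, M_1 = -465/28, M_2 = -39/7, M_3 = 585/28, M_4 = 0.
On [1, 2], s(x) = 9 + 13/28·(x - 1) - 465/56·(x - 1)² + 103/56·(x - 1)³.
With (x - 1) = 1/3: s(4/3) = 6275/756.

8.3003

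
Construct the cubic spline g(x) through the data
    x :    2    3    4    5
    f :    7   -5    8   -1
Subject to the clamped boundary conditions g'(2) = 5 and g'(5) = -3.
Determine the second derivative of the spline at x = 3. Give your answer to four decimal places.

Put σ_i = g'' at the i-th knot. Here h = (1, 1, 1) and Δ = (-12, 13, -9), so the interior equations h_(i-1)·σ_(i-1) + 2(h_(i-1)+h_i)·σ_i + h_i·σ_(i+1) = 6(Δ_i − Δ_(i-1)) read
  1·σ_0 + 4·σ_1 + 1·σ_2 = 6(Δ_1 - Δ_0) = 150
  1·σ_1 + 4·σ_2 + 1·σ_3 = 6(Δ_2 - Δ_1) = -132
Clamped end conditions give two more equations: 2h_0·σ_0 + h_0·σ_1 = 6(Δ_0 - g'(2)) = -102 and h_2·σ_2 + 2h_2·σ_3 = 6(g'(5) - Δ_2) = 36.
Solving: σ_0 = -1334/15, σ_1 = 1138/15, σ_2 = -968/15, σ_3 = 754/15.

75.8667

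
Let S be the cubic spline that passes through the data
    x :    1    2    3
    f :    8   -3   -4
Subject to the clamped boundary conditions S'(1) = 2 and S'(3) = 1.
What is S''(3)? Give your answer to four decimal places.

-9.5000

With M_i denoting the second derivative at x_i, h_i = 1, 1, and Δ_i = (y_(i+1) − y_i)/h_i = -11, -1:
  1·M_0 + 4·M_1 + 1·M_2 = 6(Δ_1 - Δ_0) = 60
Clamped end conditions give two more equations: 2h_0·M_0 + h_0·M_1 = 6(Δ_0 - S'(1)) = -78 and h_1·M_1 + 2h_1·M_2 = 6(S'(3) - Δ_1) = 12.
Solving: M_0 = -109/2, M_1 = 31, M_2 = -19/2.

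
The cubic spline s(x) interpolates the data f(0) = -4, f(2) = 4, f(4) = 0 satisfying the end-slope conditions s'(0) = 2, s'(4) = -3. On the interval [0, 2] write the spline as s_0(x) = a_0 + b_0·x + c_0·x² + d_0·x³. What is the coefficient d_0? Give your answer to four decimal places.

Let σ_i = s''(x_i). Step sizes h_i = 2, 2; slopes of the chords Δ_i = (y_(i+1) - y_i)/h_i = 4, -2.
  2·σ_0 + 8·σ_1 + 2·σ_2 = 6(Δ_1 - Δ_0) = -36
Clamped end conditions give two more equations: 2h_0·σ_0 + h_0·σ_1 = 6(Δ_0 - s'(0)) = 12 and h_1·σ_1 + 2h_1·σ_2 = 6(s'(4) - Δ_1) = -6.
Hence σ_0 = 25/4, σ_1 = -13/2, σ_2 = 7/4.
On [0, 2], with s_0(x) = a_0 + b_0·x + c_0·x² + d_0·x³: c_0 = σ_0/2 = 25/8, d_0 = (σ_1 - σ_0)/(6h_0) = -17/16, b_0 = Δ_0 - h_0(2σ_0 + σ_1)/6 = 2.

-1.0625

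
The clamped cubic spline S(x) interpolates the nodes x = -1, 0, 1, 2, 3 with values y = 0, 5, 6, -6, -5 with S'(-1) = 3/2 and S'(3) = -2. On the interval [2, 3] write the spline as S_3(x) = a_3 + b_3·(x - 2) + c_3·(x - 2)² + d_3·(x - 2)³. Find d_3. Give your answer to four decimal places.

Let M_i = S''(x_i). Step sizes h_i = 1, 1, 1, 1; slopes of the chords Δ_i = (y_(i+1) - y_i)/h_i = 5, 1, -12, 1.
  1·M_0 + 4·M_1 + 1·M_2 = 6(Δ_1 - Δ_0) = -24
  1·M_1 + 4·M_2 + 1·M_3 = 6(Δ_2 - Δ_1) = -78
  1·M_2 + 4·M_3 + 1·M_4 = 6(Δ_3 - Δ_2) = 78
Clamped end conditions give two more equations: 2h_0·M_0 + h_0·M_1 = 6(Δ_0 - S'(-1)) = 21 and h_3·M_3 + 2h_3·M_4 = 6(S'(3) - Δ_3) = -18.
Solving the tridiagonal system: M_0 = 647/56, M_1 = -59/28, M_2 = -217/8, M_3 = 913/28, M_4 = -1417/56.
On [2, 3], with S_3(x) = a_3 + b_3·(x - 2) + c_3·(x - 2)² + d_3·(x - 2)³: c_3 = M_3/2 = 913/56, d_3 = (M_4 - M_3)/(6h_3) = -1081/112, b_3 = Δ_3 - h_3(2M_3 + M_4)/6 = -633/112.

-9.6518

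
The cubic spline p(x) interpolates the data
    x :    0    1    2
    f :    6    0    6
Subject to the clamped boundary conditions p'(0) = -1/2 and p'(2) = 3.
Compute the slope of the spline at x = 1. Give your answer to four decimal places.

With M_i denoting the second derivative at x_i, h_i = 1, 1, and Δ_i = (y_(i+1) − y_i)/h_i = -6, 6:
  1·M_0 + 4·M_1 + 1·M_2 = 6(Δ_1 - Δ_0) = 72
Clamped end conditions give two more equations: 2h_0·M_0 + h_0·M_1 = 6(Δ_0 - p'(0)) = -33 and h_1·M_1 + 2h_1·M_2 = 6(p'(2) - Δ_1) = -18.
Solving: M_0 = -131/4, M_1 = 65/2, M_2 = -101/4.
On [1, 2], p'(x) = b_1 + 2c_1·(x - 1) + 3d_1·(x - 1)² with b_1 = Δ_1 - h_1(2M_1 + M_2)/6 = -5/8, c_1 = M_1/2 = 65/4, d_1 = (M_2 - M_1)/(6h_1) = -77/8. So p'(1) = -5/8.

-0.6250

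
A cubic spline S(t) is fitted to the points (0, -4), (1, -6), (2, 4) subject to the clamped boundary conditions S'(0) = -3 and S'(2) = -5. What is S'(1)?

8

Let σ_i = S''(x_i). Step sizes h_i = 1, 1; slopes of the chords Δ_i = (y_(i+1) - y_i)/h_i = -2, 10.
  1·σ_0 + 4·σ_1 + 1·σ_2 = 6(Δ_1 - Δ_0) = 72
Clamped end conditions give two more equations: 2h_0·σ_0 + h_0·σ_1 = 6(Δ_0 - S'(0)) = 6 and h_1·σ_1 + 2h_1·σ_2 = 6(S'(2) - Δ_1) = -90.
Hence σ_0 = -16, σ_1 = 38, σ_2 = -64.
On [1, 2], S'(t) = b_1 + 2c_1·(t - 1) + 3d_1·(t - 1)² with b_1 = Δ_1 - h_1(2σ_1 + σ_2)/6 = 8, c_1 = σ_1/2 = 19, d_1 = (σ_2 - σ_1)/(6h_1) = -17. So S'(1) = 8.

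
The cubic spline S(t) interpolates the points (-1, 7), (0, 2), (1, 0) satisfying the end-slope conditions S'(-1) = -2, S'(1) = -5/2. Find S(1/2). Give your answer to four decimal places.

With M_i denoting the second derivative at x_i, h_i = 1, 1, and Δ_i = (y_(i+1) − y_i)/h_i = -5, -2:
  1·M_0 + 4·M_1 + 1·M_2 = 6(Δ_1 - Δ_0) = 18
Clamped end conditions give two more equations: 2h_0·M_0 + h_0·M_1 = 6(Δ_0 - S'(-1)) = -18 and h_1·M_1 + 2h_1·M_2 = 6(S'(1) - Δ_1) = -3.
Solving: M_0 = -55/4, M_1 = 19/2, M_2 = -25/4.
On [0, 1], S(t) = 2 - 33/8·t + 19/4·t² - 21/8·t³.
With t = 1/2: S(1/2) = 51/64.

0.7969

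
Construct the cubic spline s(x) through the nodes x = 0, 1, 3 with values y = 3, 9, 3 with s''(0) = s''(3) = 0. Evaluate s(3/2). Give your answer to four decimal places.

9.4688

Let M_i = s''(x_i). Step sizes h_i = 1, 2; slopes of the chords Δ_i = (y_(i+1) - y_i)/h_i = 6, -3.
  1·M_0 + 6·M_1 + 2·M_2 = 6(Δ_1 - Δ_0) = -54
Natural end conditions: M_0 = M_2 = 0.
Forward elimination and back-substitution give M_0 = 0, M_1 = -9, M_2 = 0.
On [1, 3], s(x) = 9 + 3·(x - 1) - 9/2·(x - 1)² + 3/4·(x - 1)³.
With (x - 1) = 1/2: s(3/2) = 303/32.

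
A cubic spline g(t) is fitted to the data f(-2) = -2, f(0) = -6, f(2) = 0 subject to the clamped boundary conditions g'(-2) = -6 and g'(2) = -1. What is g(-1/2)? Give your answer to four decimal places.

-6.6406

Let σ_i = g''(x_i). Step sizes h_i = 2, 2; slopes of the chords Δ_i = (y_(i+1) - y_i)/h_i = -2, 3.
  2·σ_0 + 8·σ_1 + 2·σ_2 = 6(Δ_1 - Δ_0) = 30
Clamped end conditions give two more equations: 2h_0·σ_0 + h_0·σ_1 = 6(Δ_0 - g'(-2)) = 24 and h_1·σ_1 + 2h_1·σ_2 = 6(g'(2) - Δ_1) = -24.
Hence σ_0 = 7/2, σ_1 = 5, σ_2 = -17/2.
On [-2, 0], g(t) = -2 - 6·(t + 2) + 7/4·(t + 2)² + 1/8·(t + 2)³.
With (t + 2) = 3/2: g(-1/2) = -425/64.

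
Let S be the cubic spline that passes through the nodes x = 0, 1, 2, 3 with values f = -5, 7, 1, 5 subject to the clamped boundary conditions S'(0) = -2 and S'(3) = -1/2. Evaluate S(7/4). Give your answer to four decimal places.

Let M_i = S''(x_i). Step sizes h_i = 1, 1, 1; slopes of the chords Δ_i = (y_(i+1) - y_i)/h_i = 12, -6, 4.
  1·M_0 + 4·M_1 + 1·M_2 = 6(Δ_1 - Δ_0) = -108
  1·M_1 + 4·M_2 + 1·M_3 = 6(Δ_2 - Δ_1) = 60
Clamped end conditions give two more equations: 2h_0·M_0 + h_0·M_1 = 6(Δ_0 - S'(0)) = 84 and h_2·M_2 + 2h_2·M_3 = 6(S'(3) - Δ_2) = -27.
Forward elimination and back-substitution give M_0 = 343/5, M_1 = -266/5, M_2 = 181/5, M_3 = -158/5.
On [1, 2], S(x) = 7 + 57/10·(x - 1) - 133/5·(x - 1)² + 149/10·(x - 1)³.
With (x - 1) = 3/4: S(7/4) = 1663/640.

2.5984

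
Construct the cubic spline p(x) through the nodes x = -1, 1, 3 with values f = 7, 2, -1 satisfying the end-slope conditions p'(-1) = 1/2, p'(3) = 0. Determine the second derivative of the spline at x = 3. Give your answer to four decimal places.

Let M_i = p''(x_i). Step sizes h_i = 2, 2; slopes of the chords Δ_i = (y_(i+1) - y_i)/h_i = -5/2, -3/2.
  2·M_0 + 8·M_1 + 2·M_2 = 6(Δ_1 - Δ_0) = 6
Clamped end conditions give two more equations: 2h_0·M_0 + h_0·M_1 = 6(Δ_0 - p'(-1)) = -18 and h_1·M_1 + 2h_1·M_2 = 6(p'(3) - Δ_1) = 9.
Forward elimination and back-substitution give M_0 = -43/8, M_1 = 7/4, M_2 = 11/8.

1.3750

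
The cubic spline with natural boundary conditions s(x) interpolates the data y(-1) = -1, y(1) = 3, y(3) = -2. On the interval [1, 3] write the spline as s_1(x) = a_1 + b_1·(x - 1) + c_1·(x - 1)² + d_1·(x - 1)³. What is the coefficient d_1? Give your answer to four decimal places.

0.2813

Put M_i = s'' at the i-th knot. Here h = (2, 2) and Δ = (2, -5/2), so the interior equations h_(i-1)·M_(i-1) + 2(h_(i-1)+h_i)·M_i + h_i·M_(i+1) = 6(Δ_i − Δ_(i-1)) read
  2·M_0 + 8·M_1 + 2·M_2 = 6(Δ_1 - Δ_0) = -27
Natural end conditions: M_0 = M_2 = 0.
Hence M_0 = 0, M_1 = -27/8, M_2 = 0.
On [1, 3], with s_1(x) = a_1 + b_1·(x - 1) + c_1·(x - 1)² + d_1·(x - 1)³: c_1 = M_1/2 = -27/16, d_1 = (M_2 - M_1)/(6h_1) = 9/32, b_1 = Δ_1 - h_1(2M_1 + M_2)/6 = -1/4.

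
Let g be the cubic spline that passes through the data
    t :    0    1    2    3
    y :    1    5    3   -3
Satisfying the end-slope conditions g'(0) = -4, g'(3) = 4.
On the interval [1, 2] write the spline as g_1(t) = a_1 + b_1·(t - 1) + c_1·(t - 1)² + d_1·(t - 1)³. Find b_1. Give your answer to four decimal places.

4.5333

Put M_i = g'' at the i-th knot. Here h = (1, 1, 1) and Δ = (4, -2, -6), so the interior equations h_(i-1)·M_(i-1) + 2(h_(i-1)+h_i)·M_i + h_i·M_(i+1) = 6(Δ_i − Δ_(i-1)) read
  1·M_0 + 4·M_1 + 1·M_2 = 6(Δ_1 - Δ_0) = -36
  1·M_1 + 4·M_2 + 1·M_3 = 6(Δ_2 - Δ_1) = -24
Clamped end conditions give two more equations: 2h_0·M_0 + h_0·M_1 = 6(Δ_0 - g'(0)) = 48 and h_2·M_2 + 2h_2·M_3 = 6(g'(3) - Δ_2) = 60.
Forward elimination and back-substitution give M_0 = 464/15, M_1 = -208/15, M_2 = -172/15, M_3 = 536/15.
On [1, 2], with g_1(t) = a_1 + b_1·(t - 1) + c_1·(t - 1)² + d_1·(t - 1)³: c_1 = M_1/2 = -104/15, d_1 = (M_2 - M_1)/(6h_1) = 2/5, b_1 = Δ_1 - h_1(2M_1 + M_2)/6 = 68/15.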